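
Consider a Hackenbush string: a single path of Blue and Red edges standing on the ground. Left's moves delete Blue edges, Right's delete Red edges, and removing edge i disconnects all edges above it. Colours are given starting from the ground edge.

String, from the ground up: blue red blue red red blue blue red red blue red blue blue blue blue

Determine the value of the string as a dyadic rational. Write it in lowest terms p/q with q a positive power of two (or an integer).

edge 1 of 15 (blue): { 0 | none } — 1
edge 2 of 15 (red): { 0 | 1 } — 1/2
edge 3 of 15 (blue): { 0 1/2 | 1 } — 3/4
edge 4 of 15 (red): { 0 1/2 | 3/4 1 } — 5/8
edge 5 of 15 (red): { 0 1/2 | 5/8 3/4 1 } — 9/16
edge 6 of 15 (blue): { 0 1/2 9/16 | 5/8 3/4 1 } — 19/32
edge 7 of 15 (blue): { 0 1/2 9/16 19/32 | 5/8 3/4 1 } — 39/64
edge 8 of 15 (red): { 0 1/2 9/16 19/32 | 39/64 5/8 3/4 1 } — 77/128
edge 9 of 15 (red): { 0 1/2 9/16 19/32 | 77/128 39/64 5/8 3/4 1 } — 153/256
edge 10 of 15 (blue): { 0 1/2 9/16 19/32 153/256 | 77/128 39/64 5/8 3/4 1 } — 307/512
edge 11 of 15 (red): { 0 1/2 9/16 19/32 153/256 | 307/512 77/128 39/64 5/8 3/4 1 } — 613/1024
edge 12 of 15 (blue): { 0 1/2 9/16 19/32 153/256 613/1024 | 307/512 77/128 39/64 5/8 3/4 1 } — 1227/2048
edge 13 of 15 (blue): { 0 1/2 9/16 19/32 153/256 613/1024 1227/2048 | 307/512 77/128 39/64 5/8 3/4 1 } — 2455/4096
edge 14 of 15 (blue): { 0 1/2 9/16 19/32 153/256 613/1024 1227/2048 2455/4096 | 307/512 77/128 39/64 5/8 3/4 1 } — 4911/8192
edge 15 of 15 (blue): { 0 1/2 9/16 19/32 153/256 613/1024 1227/2048 2455/4096 4911/8192 | 307/512 77/128 39/64 5/8 3/4 1 } — 9823/16384

9823/16384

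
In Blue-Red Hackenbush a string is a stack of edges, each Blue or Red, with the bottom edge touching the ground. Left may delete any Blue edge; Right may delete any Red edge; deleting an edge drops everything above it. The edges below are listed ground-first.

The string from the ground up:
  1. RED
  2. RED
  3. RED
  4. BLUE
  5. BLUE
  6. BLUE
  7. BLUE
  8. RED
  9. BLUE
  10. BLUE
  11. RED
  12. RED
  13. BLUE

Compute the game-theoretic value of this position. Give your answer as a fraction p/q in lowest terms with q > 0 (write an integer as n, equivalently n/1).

Recurse on prefixes of the 13-edge string RED RED RED BLUE BLUE BLUE BLUE RED BLUE BLUE RED RED BLUE:
1 of 13 · R · max L −∞ · min R 0 ⇒ -1
2 of 13 · RR · max L −∞ · min R -1 ⇒ -2
3 of 13 · RRR · max L −∞ · min R -2 ⇒ -3
4 of 13 · RRRB · max L -3 · min R -2 ⇒ -5/2
5 of 13 · RRRBB · max L -5/2 · min R -2 ⇒ -9/4
6 of 13 · RRRBBB · max L -9/4 · min R -2 ⇒ -17/8
7 of 13 · RRRBBBB · max L -17/8 · min R -2 ⇒ -33/16
8 of 13 · RRRBBBBR · max L -17/8 · min R -33/16 ⇒ -67/32
9 of 13 · RRRBBBBRB · max L -67/32 · min R -33/16 ⇒ -133/64
10 of 13 · RRRBBBBRBB · max L -133/64 · min R -33/16 ⇒ -265/128
11 of 13 · RRRBBBBRBBR · max L -133/64 · min R -265/128 ⇒ -531/256
12 of 13 · RRRBBBBRBBRR · max L -133/64 · min R -531/256 ⇒ -1063/512
13 of 13 · RRRBBBBRBBRRB · max L -1063/512 · min R -531/256 ⇒ -2125/1024

-2125/1024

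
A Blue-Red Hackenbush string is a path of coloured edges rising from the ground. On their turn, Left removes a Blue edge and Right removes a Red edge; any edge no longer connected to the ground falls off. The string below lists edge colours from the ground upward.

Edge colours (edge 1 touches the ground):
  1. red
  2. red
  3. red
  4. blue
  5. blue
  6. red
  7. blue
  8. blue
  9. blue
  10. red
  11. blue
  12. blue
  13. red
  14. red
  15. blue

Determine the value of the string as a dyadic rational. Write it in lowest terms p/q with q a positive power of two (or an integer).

-9293/4096

edge 1 of 15 (red): { (no moves) | 0 } ⇒ -1
edge 2 of 15 (red): { (no moves) | -1; 0 } ⇒ -2
edge 3 of 15 (red): { (no moves) | -2; -1; 0 } ⇒ -3
edge 4 of 15 (blue): { -3 | -2; -1; 0 } ⇒ -5/2
edge 5 of 15 (blue): { -3; -5/2 | -2; -1; 0 } ⇒ -9/4
edge 6 of 15 (red): { -3; -5/2 | -9/4; -2; -1; 0 } ⇒ -19/8
edge 7 of 15 (blue): { -3; -5/2; -19/8 | -9/4; -2; -1; 0 } ⇒ -37/16
edge 8 of 15 (blue): { -3; -5/2; -19/8; -37/16 | -9/4; -2; -1; 0 } ⇒ -73/32
edge 9 of 15 (blue): { -3; -5/2; -19/8; -37/16; -73/32 | -9/4; -2; -1; 0 } ⇒ -145/64
edge 10 of 15 (red): { -3; -5/2; -19/8; -37/16; -73/32 | -145/64; -9/4; -2; -1; 0 } ⇒ -291/128
edge 11 of 15 (blue): { -3; -5/2; -19/8; -37/16; -73/32; -291/128 | -145/64; -9/4; -2; -1; 0 } ⇒ -581/256
edge 12 of 15 (blue): { -3; -5/2; -19/8; -37/16; -73/32; -291/128; -581/256 | -145/64; -9/4; -2; -1; 0 } ⇒ -1161/512
edge 13 of 15 (red): { -3; -5/2; -19/8; -37/16; -73/32; -291/128; -581/256 | -1161/512; -145/64; -9/4; -2; -1; 0 } ⇒ -2323/1024
edge 14 of 15 (red): { -3; -5/2; -19/8; -37/16; -73/32; -291/128; -581/256 | -2323/1024; -1161/512; -145/64; -9/4; -2; -1; 0 } ⇒ -4647/2048
edge 15 of 15 (blue): { -3; -5/2; -19/8; -37/16; -73/32; -291/128; -581/256; -4647/2048 | -2323/1024; -1161/512; -145/64; -9/4; -2; -1; 0 } ⇒ -9293/4096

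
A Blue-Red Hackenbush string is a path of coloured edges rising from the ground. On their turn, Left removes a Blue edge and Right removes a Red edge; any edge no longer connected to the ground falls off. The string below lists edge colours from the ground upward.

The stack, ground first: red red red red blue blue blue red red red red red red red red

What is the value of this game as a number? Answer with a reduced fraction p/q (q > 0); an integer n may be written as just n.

edge 1 of 15 (red): { · | 0 } => -1
edge 2 of 15 (red): { · | -1 0 } => -2
edge 3 of 15 (red): { · | -2 -1 0 } => -3
edge 4 of 15 (red): { · | -3 -2 -1 0 } => -4
edge 5 of 15 (blue): { -4 | -3 -2 -1 0 } => -7/2
edge 6 of 15 (blue): { -4 -7/2 | -3 -2 -1 0 } => -13/4
edge 7 of 15 (blue): { -4 -7/2 -13/4 | -3 -2 -1 0 } => -25/8
edge 8 of 15 (red): { -4 -7/2 -13/4 | -25/8 -3 -2 -1 0 } => -51/16
edge 9 of 15 (red): { -4 -7/2 -13/4 | -51/16 -25/8 -3 -2 -1 0 } => -103/32
edge 10 of 15 (red): { -4 -7/2 -13/4 | -103/32 -51/16 -25/8 -3 -2 -1 0 } => -207/64
edge 11 of 15 (red): { -4 -7/2 -13/4 | -207/64 -103/32 -51/16 -25/8 -3 -2 -1 0 } => -415/128
edge 12 of 15 (red): { -4 -7/2 -13/4 | -415/128 -207/64 -103/32 -51/16 -25/8 -3 -2 -1 0 } => -831/256
edge 13 of 15 (red): { -4 -7/2 -13/4 | -831/256 -415/128 -207/64 -103/32 -51/16 -25/8 -3 -2 -1 0 } => -1663/512
edge 14 of 15 (red): { -4 -7/2 -13/4 | -1663/512 -831/256 -415/128 -207/64 -103/32 -51/16 -25/8 -3 -2 -1 0 } => -3327/1024
edge 15 of 15 (red): { -4 -7/2 -13/4 | -3327/1024 -1663/512 -831/256 -415/128 -207/64 -103/32 -51/16 -25/8 -3 -2 -1 0 } => -6655/2048

-6655/2048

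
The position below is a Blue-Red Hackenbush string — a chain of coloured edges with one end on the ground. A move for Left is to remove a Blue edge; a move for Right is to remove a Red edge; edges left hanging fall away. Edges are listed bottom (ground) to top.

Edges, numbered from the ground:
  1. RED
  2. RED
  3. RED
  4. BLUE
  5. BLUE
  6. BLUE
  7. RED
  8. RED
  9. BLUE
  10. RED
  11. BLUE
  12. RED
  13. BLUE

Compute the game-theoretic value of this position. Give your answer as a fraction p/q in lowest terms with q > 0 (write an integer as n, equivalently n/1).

-2261/1024

Recurse on prefixes of the 13-edge string RED RED RED BLUE BLUE BLUE RED RED BLUE RED BLUE RED BLUE:
val(R) = {  | 0 } ⇒ -1
val(RR) = {  | -1, 0 } ⇒ -2
val(RRR) = {  | -2, -1, 0 } ⇒ -3
val(RRRB) = { -3 | -2, -1, 0 } ⇒ -5/2
val(RRRBB) = { -3, -5/2 | -2, -1, 0 } ⇒ -9/4
val(RRRBBB) = { -3, -5/2, -9/4 | -2, -1, 0 } ⇒ -17/8
val(RRRBBBR) = { -3, -5/2, -9/4 | -17/8, -2, -1, 0 } ⇒ -35/16
val(RRRBBBRR) = { -3, -5/2, -9/4 | -35/16, -17/8, -2, -1, 0 } ⇒ -71/32
val(RRRBBBRRB) = { -3, -5/2, -9/4, -71/32 | -35/16, -17/8, -2, -1, 0 } ⇒ -141/64
val(RRRBBBRRBR) = { -3, -5/2, -9/4, -71/32 | -141/64, -35/16, -17/8, -2, -1, 0 } ⇒ -283/128
val(RRRBBBRRBRB) = { -3, -5/2, -9/4, -71/32, -283/128 | -141/64, -35/16, -17/8, -2, -1, 0 } ⇒ -565/256
val(RRRBBBRRBRBR) = { -3, -5/2, -9/4, -71/32, -283/128 | -565/256, -141/64, -35/16, -17/8, -2, -1, 0 } ⇒ -1131/512
val(RRRBBBRRBRBRB) = { -3, -5/2, -9/4, -71/32, -283/128, -1131/512 | -565/256, -141/64, -35/16, -17/8, -2, -1, 0 } ⇒ -2261/1024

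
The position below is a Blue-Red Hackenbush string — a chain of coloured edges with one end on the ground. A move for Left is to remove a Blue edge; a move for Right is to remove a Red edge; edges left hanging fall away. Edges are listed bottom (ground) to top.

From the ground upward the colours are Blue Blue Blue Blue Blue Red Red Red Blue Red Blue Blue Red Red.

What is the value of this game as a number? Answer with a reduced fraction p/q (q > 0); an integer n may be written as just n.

Recurse on prefixes of the 14-edge string Blue Blue Blue Blue Blue Red Red Red Blue Red Blue Blue Red Red:
step 1: add Blue to get B; options L={ 0 } R={ · } → 1
step 2: add Blue to get BB; options L={ 0; 1 } R={ · } → 2
step 3: add Blue to get BBB; options L={ 0; 1; 2 } R={ · } → 3
step 4: add Blue to get BBBB; options L={ 0; 1; 2; 3 } R={ · } → 4
step 5: add Blue to get BBBBB; options L={ 0; 1; 2; 3; 4 } R={ · } → 5
step 6: add Red to get BBBBBR; options L={ 0; 1; 2; 3; 4 } R={ 5 } → 9/2
step 7: add Red to get BBBBBRR; options L={ 0; 1; 2; 3; 4 } R={ 9/2; 5 } → 17/4
step 8: add Red to get BBBBBRRR; options L={ 0; 1; 2; 3; 4 } R={ 17/4; 9/2; 5 } → 33/8
step 9: add Blue to get BBBBBRRRB; options L={ 0; 1; 2; 3; 4; 33/8 } R={ 17/4; 9/2; 5 } → 67/16
step 10: add Red to get BBBBBRRRBR; options L={ 0; 1; 2; 3; 4; 33/8 } R={ 67/16; 17/4; 9/2; 5 } → 133/32
step 11: add Blue to get BBBBBRRRBRB; options L={ 0; 1; 2; 3; 4; 33/8; 133/32 } R={ 67/16; 17/4; 9/2; 5 } → 267/64
step 12: add Blue to get BBBBBRRRBRBB; options L={ 0; 1; 2; 3; 4; 33/8; 133/32; 267/64 } R={ 67/16; 17/4; 9/2; 5 } → 535/128
step 13: add Red to get BBBBBRRRBRBBR; options L={ 0; 1; 2; 3; 4; 33/8; 133/32; 267/64 } R={ 535/128; 67/16; 17/4; 9/2; 5 } → 1069/256
step 14: add Red to get BBBBBRRRBRBBRR; options L={ 0; 1; 2; 3; 4; 33/8; 133/32; 267/64 } R={ 1069/256; 535/128; 67/16; 17/4; 9/2; 5 } → 2137/512

2137/512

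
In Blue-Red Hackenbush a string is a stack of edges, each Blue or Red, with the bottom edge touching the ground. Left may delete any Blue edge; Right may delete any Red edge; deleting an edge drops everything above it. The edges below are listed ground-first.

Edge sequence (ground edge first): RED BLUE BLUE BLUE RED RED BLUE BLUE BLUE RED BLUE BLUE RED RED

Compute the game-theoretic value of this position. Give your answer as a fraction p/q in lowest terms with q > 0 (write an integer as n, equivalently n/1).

-1575/8192

Build value(s[:k]) for k = 1..14, string s = RED BLUE BLUE BLUE RED RED BLUE BLUE BLUE RED BLUE BLUE RED RED.
step 1: add RED to get R; options L={ · } R={ 0 } ⇒ -1
step 2: add BLUE to get RB; options L={ -1 } R={ 0 } ⇒ -1/2
step 3: add BLUE to get RBB; options L={ -1 -1/2 } R={ 0 } ⇒ -1/4
step 4: add BLUE to get RBBB; options L={ -1 -1/2 -1/4 } R={ 0 } ⇒ -1/8
step 5: add RED to get RBBBR; options L={ -1 -1/2 -1/4 } R={ -1/8 0 } ⇒ -3/16
step 6: add RED to get RBBBRR; options L={ -1 -1/2 -1/4 } R={ -3/16 -1/8 0 } ⇒ -7/32
step 7: add BLUE to get RBBBRRB; options L={ -1 -1/2 -1/4 -7/32 } R={ -3/16 -1/8 0 } ⇒ -13/64
step 8: add BLUE to get RBBBRRBB; options L={ -1 -1/2 -1/4 -7/32 -13/64 } R={ -3/16 -1/8 0 } ⇒ -25/128
step 9: add BLUE to get RBBBRRBBB; options L={ -1 -1/2 -1/4 -7/32 -13/64 -25/128 } R={ -3/16 -1/8 0 } ⇒ -49/256
step 10: add RED to get RBBBRRBBBR; options L={ -1 -1/2 -1/4 -7/32 -13/64 -25/128 } R={ -49/256 -3/16 -1/8 0 } ⇒ -99/512
step 11: add BLUE to get RBBBRRBBBRB; options L={ -1 -1/2 -1/4 -7/32 -13/64 -25/128 -99/512 } R={ -49/256 -3/16 -1/8 0 } ⇒ -197/1024
step 12: add BLUE to get RBBBRRBBBRBB; options L={ -1 -1/2 -1/4 -7/32 -13/64 -25/128 -99/512 -197/1024 } R={ -49/256 -3/16 -1/8 0 } ⇒ -393/2048
step 13: add RED to get RBBBRRBBBRBBR; options L={ -1 -1/2 -1/4 -7/32 -13/64 -25/128 -99/512 -197/1024 } R={ -393/2048 -49/256 -3/16 -1/8 0 } ⇒ -787/4096
step 14: add RED to get RBBBRRBBBRBBRR; options L={ -1 -1/2 -1/4 -7/32 -13/64 -25/128 -99/512 -197/1024 } R={ -787/4096 -393/2048 -49/256 -3/16 -1/8 0 } ⇒ -1575/8192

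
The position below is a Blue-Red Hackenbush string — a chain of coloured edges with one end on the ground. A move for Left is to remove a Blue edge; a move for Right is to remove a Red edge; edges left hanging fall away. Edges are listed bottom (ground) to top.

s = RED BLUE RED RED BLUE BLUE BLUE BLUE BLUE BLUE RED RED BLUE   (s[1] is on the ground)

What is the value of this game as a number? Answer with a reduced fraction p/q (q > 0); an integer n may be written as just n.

Prefix values for RED BLUE RED RED BLUE BLUE BLUE BLUE BLUE BLUE RED RED BLUE via {L|R} + simplicity:
R: Left {  }, Right { 0 } — simplest -1
RB: Left { -1 }, Right { 0 } — simplest -1/2
RBR: Left { -1 }, Right { -1/2 0 } — simplest -3/4
RBRR: Left { -1 }, Right { -3/4 -1/2 0 } — simplest -7/8
RBRRB: Left { -1 -7/8 }, Right { -3/4 -1/2 0 } — simplest -13/16
RBRRBB: Left { -1 -7/8 -13/16 }, Right { -3/4 -1/2 0 } — simplest -25/32
RBRRBBB: Left { -1 -7/8 -13/16 -25/32 }, Right { -3/4 -1/2 0 } — simplest -49/64
RBRRBBBB: Left { -1 -7/8 -13/16 -25/32 -49/64 }, Right { -3/4 -1/2 0 } — simplest -97/128
RBRRBBBBB: Left { -1 -7/8 -13/16 -25/32 -49/64 -97/128 }, Right { -3/4 -1/2 0 } — simplest -193/256
RBRRBBBBBB: Left { -1 -7/8 -13/16 -25/32 -49/64 -97/128 -193/256 }, Right { -3/4 -1/2 0 } — simplest -385/512
RBRRBBBBBBR: Left { -1 -7/8 -13/16 -25/32 -49/64 -97/128 -193/256 }, Right { -385/512 -3/4 -1/2 0 } — simplest -771/1024
RBRRBBBBBBRR: Left { -1 -7/8 -13/16 -25/32 -49/64 -97/128 -193/256 }, Right { -771/1024 -385/512 -3/4 -1/2 0 } — simplest -1543/2048
RBRRBBBBBBRRB: Left { -1 -7/8 -13/16 -25/32 -49/64 -97/128 -193/256 -1543/2048 }, Right { -771/1024 -385/512 -3/4 -1/2 0 } — simplest -3085/4096

-3085/4096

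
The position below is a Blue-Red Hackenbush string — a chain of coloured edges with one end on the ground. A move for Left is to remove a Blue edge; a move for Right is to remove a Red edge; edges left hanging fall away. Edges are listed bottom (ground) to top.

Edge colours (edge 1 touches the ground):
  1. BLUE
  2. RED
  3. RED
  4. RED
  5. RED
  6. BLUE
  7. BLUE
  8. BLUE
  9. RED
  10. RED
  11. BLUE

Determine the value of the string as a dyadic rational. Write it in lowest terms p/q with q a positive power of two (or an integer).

115/1024

Prefix values for BLUE RED RED RED RED BLUE BLUE BLUE RED RED BLUE via {L|R} + simplicity:
1 of 11 · B · max L 0 · min R +∞ so 1
2 of 11 · BR · max L 0 · min R 1 so 1/2
3 of 11 · BRR · max L 0 · min R 1/2 so 1/4
4 of 11 · BRRR · max L 0 · min R 1/4 so 1/8
5 of 11 · BRRRR · max L 0 · min R 1/8 so 1/16
6 of 11 · BRRRRB · max L 1/16 · min R 1/8 so 3/32
7 of 11 · BRRRRBB · max L 3/32 · min R 1/8 so 7/64
8 of 11 · BRRRRBBB · max L 7/64 · min R 1/8 so 15/128
9 of 11 · BRRRRBBBR · max L 7/64 · min R 15/128 so 29/256
10 of 11 · BRRRRBBBRR · max L 7/64 · min R 29/256 so 57/512
11 of 11 · BRRRRBBBRRB · max L 57/512 · min R 29/256 so 115/1024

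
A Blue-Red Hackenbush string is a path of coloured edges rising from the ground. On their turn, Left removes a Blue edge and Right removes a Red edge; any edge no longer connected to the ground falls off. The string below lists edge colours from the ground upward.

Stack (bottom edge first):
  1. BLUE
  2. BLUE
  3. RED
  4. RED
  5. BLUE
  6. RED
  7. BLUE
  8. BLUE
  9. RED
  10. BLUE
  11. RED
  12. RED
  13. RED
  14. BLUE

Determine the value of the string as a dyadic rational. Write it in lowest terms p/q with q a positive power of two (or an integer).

G(B) = { 0 | · } => 1
G(BB) = { 0; 1 | · } => 2
G(BBR) = { 0; 1 | 2 } => 3/2
G(BBRR) = { 0; 1 | 3/2; 2 } => 5/4
G(BBRRB) = { 0; 1; 5/4 | 3/2; 2 } => 11/8
G(BBRRBR) = { 0; 1; 5/4 | 11/8; 3/2; 2 } => 21/16
G(BBRRBRB) = { 0; 1; 5/4; 21/16 | 11/8; 3/2; 2 } => 43/32
G(BBRRBRBB) = { 0; 1; 5/4; 21/16; 43/32 | 11/8; 3/2; 2 } => 87/64
G(BBRRBRBBR) = { 0; 1; 5/4; 21/16; 43/32 | 87/64; 11/8; 3/2; 2 } => 173/128
G(BBRRBRBBRB) = { 0; 1; 5/4; 21/16; 43/32; 173/128 | 87/64; 11/8; 3/2; 2 } => 347/256
G(BBRRBRBBRBR) = { 0; 1; 5/4; 21/16; 43/32; 173/128 | 347/256; 87/64; 11/8; 3/2; 2 } => 693/512
G(BBRRBRBBRBRR) = { 0; 1; 5/4; 21/16; 43/32; 173/128 | 693/512; 347/256; 87/64; 11/8; 3/2; 2 } => 1385/1024
G(BBRRBRBBRBRRR) = { 0; 1; 5/4; 21/16; 43/32; 173/128 | 1385/1024; 693/512; 347/256; 87/64; 11/8; 3/2; 2 } => 2769/2048
G(BBRRBRBBRBRRRB) = { 0; 1; 5/4; 21/16; 43/32; 173/128; 2769/2048 | 1385/1024; 693/512; 347/256; 87/64; 11/8; 3/2; 2 } => 5539/4096

5539/4096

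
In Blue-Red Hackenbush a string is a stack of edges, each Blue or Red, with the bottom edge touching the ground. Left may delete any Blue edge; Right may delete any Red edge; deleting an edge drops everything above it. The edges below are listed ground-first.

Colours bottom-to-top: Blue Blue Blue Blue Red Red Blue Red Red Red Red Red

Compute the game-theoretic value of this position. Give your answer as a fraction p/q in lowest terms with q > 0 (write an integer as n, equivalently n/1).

Build G(s[:k]) for k = 1..12, string s = Blue Blue Blue Blue Red Red Blue Red Red Red Red Red.
edge 1 of 12 (Blue): { 0 | ∅ } gives 1
edge 2 of 12 (Blue): { 0 1 | ∅ } gives 2
edge 3 of 12 (Blue): { 0 1 2 | ∅ } gives 3
edge 4 of 12 (Blue): { 0 1 2 3 | ∅ } gives 4
edge 5 of 12 (Red): { 0 1 2 3 | 4 } gives 7/2
edge 6 of 12 (Red): { 0 1 2 3 | 7/2 4 } gives 13/4
edge 7 of 12 (Blue): { 0 1 2 3 13/4 | 7/2 4 } gives 27/8
edge 8 of 12 (Red): { 0 1 2 3 13/4 | 27/8 7/2 4 } gives 53/16
edge 9 of 12 (Red): { 0 1 2 3 13/4 | 53/16 27/8 7/2 4 } gives 105/32
edge 10 of 12 (Red): { 0 1 2 3 13/4 | 105/32 53/16 27/8 7/2 4 } gives 209/64
edge 11 of 12 (Red): { 0 1 2 3 13/4 | 209/64 105/32 53/16 27/8 7/2 4 } gives 417/128
edge 12 of 12 (Red): { 0 1 2 3 13/4 | 417/128 209/64 105/32 53/16 27/8 7/2 4 } gives 833/256

833/256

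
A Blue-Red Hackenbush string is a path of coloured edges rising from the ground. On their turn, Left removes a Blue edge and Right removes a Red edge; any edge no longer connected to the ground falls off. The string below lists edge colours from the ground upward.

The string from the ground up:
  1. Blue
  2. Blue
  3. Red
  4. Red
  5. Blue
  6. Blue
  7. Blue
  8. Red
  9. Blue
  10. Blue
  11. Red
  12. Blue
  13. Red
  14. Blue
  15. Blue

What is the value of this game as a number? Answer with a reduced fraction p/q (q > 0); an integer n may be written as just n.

Prefix values for Blue Blue Red Red Blue Blue Blue Red Blue Blue Red Blue Red Blue Blue via {L|R} + simplicity:
1 of 15 · B · max L 0 · min R +∞ => 1
2 of 15 · BB · max L 1 · min R +∞ => 2
3 of 15 · BBR · max L 1 · min R 2 => 3/2
4 of 15 · BBRR · max L 1 · min R 3/2 => 5/4
5 of 15 · BBRRB · max L 5/4 · min R 3/2 => 11/8
6 of 15 · BBRRBB · max L 11/8 · min R 3/2 => 23/16
7 of 15 · BBRRBBB · max L 23/16 · min R 3/2 => 47/32
8 of 15 · BBRRBBBR · max L 23/16 · min R 47/32 => 93/64
9 of 15 · BBRRBBBRB · max L 93/64 · min R 47/32 => 187/128
10 of 15 · BBRRBBBRBB · max L 187/128 · min R 47/32 => 375/256
11 of 15 · BBRRBBBRBBR · max L 187/128 · min R 375/256 => 749/512
12 of 15 · BBRRBBBRBBRB · max L 749/512 · min R 375/256 => 1499/1024
13 of 15 · BBRRBBBRBBRBR · max L 749/512 · min R 1499/1024 => 2997/2048
14 of 15 · BBRRBBBRBBRBRB · max L 2997/2048 · min R 1499/1024 => 5995/4096
15 of 15 · BBRRBBBRBBRBRBB · max L 5995/4096 · min R 1499/1024 => 11991/8192

11991/8192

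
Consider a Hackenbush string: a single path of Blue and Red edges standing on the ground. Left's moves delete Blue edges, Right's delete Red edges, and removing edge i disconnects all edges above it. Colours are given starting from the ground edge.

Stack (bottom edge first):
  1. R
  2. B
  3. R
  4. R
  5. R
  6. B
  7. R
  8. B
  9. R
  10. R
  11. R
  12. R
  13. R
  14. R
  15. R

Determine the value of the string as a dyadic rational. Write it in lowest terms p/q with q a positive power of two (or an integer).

-15103/16384

Prefix values for R B R R R B R B R R R R R R R via {L|R} + simplicity:
value(R) = { (no moves) | 0 } → -1
value(RB) = { -1 | 0 } → -1/2
value(RBR) = { -1 | -1/2; 0 } → -3/4
value(RBRR) = { -1 | -3/4; -1/2; 0 } → -7/8
value(RBRRR) = { -1 | -7/8; -3/4; -1/2; 0 } → -15/16
value(RBRRRB) = { -1; -15/16 | -7/8; -3/4; -1/2; 0 } → -29/32
value(RBRRRBR) = { -1; -15/16 | -29/32; -7/8; -3/4; -1/2; 0 } → -59/64
value(RBRRRBRB) = { -1; -15/16; -59/64 | -29/32; -7/8; -3/4; -1/2; 0 } → -117/128
value(RBRRRBRBR) = { -1; -15/16; -59/64 | -117/128; -29/32; -7/8; -3/4; -1/2; 0 } → -235/256
value(RBRRRBRBRR) = { -1; -15/16; -59/64 | -235/256; -117/128; -29/32; -7/8; -3/4; -1/2; 0 } → -471/512
value(RBRRRBRBRRR) = { -1; -15/16; -59/64 | -471/512; -235/256; -117/128; -29/32; -7/8; -3/4; -1/2; 0 } → -943/1024
value(RBRRRBRBRRRR) = { -1; -15/16; -59/64 | -943/1024; -471/512; -235/256; -117/128; -29/32; -7/8; -3/4; -1/2; 0 } → -1887/2048
value(RBRRRBRBRRRRR) = { -1; -15/16; -59/64 | -1887/2048; -943/1024; -471/512; -235/256; -117/128; -29/32; -7/8; -3/4; -1/2; 0 } → -3775/4096
value(RBRRRBRBRRRRRR) = { -1; -15/16; -59/64 | -3775/4096; -1887/2048; -943/1024; -471/512; -235/256; -117/128; -29/32; -7/8; -3/4; -1/2; 0 } → -7551/8192
value(RBRRRBRBRRRRRRR) = { -1; -15/16; -59/64 | -7551/8192; -3775/4096; -1887/2048; -943/1024; -471/512; -235/256; -117/128; -29/32; -7/8; -3/4; -1/2; 0 } → -15103/16384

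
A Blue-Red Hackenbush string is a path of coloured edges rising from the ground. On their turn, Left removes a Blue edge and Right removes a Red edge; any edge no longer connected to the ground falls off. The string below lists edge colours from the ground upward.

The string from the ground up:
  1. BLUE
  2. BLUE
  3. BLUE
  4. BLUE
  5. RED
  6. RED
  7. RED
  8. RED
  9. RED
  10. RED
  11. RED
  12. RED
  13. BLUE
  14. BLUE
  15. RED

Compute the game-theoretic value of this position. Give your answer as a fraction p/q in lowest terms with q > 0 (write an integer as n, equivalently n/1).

6157/2048

edge 1 of 15 (BLUE): { 0 | ∅ } so 1
edge 2 of 15 (BLUE): { 0,1 | ∅ } so 2
edge 3 of 15 (BLUE): { 0,1,2 | ∅ } so 3
edge 4 of 15 (BLUE): { 0,1,2,3 | ∅ } so 4
edge 5 of 15 (RED): { 0,1,2,3 | 4 } so 7/2
edge 6 of 15 (RED): { 0,1,2,3 | 7/2,4 } so 13/4
edge 7 of 15 (RED): { 0,1,2,3 | 13/4,7/2,4 } so 25/8
edge 8 of 15 (RED): { 0,1,2,3 | 25/8,13/4,7/2,4 } so 49/16
edge 9 of 15 (RED): { 0,1,2,3 | 49/16,25/8,13/4,7/2,4 } so 97/32
edge 10 of 15 (RED): { 0,1,2,3 | 97/32,49/16,25/8,13/4,7/2,4 } so 193/64
edge 11 of 15 (RED): { 0,1,2,3 | 193/64,97/32,49/16,25/8,13/4,7/2,4 } so 385/128
edge 12 of 15 (RED): { 0,1,2,3 | 385/128,193/64,97/32,49/16,25/8,13/4,7/2,4 } so 769/256
edge 13 of 15 (BLUE): { 0,1,2,3,769/256 | 385/128,193/64,97/32,49/16,25/8,13/4,7/2,4 } so 1539/512
edge 14 of 15 (BLUE): { 0,1,2,3,769/256,1539/512 | 385/128,193/64,97/32,49/16,25/8,13/4,7/2,4 } so 3079/1024
edge 15 of 15 (RED): { 0,1,2,3,769/256,1539/512 | 3079/1024,385/128,193/64,97/32,49/16,25/8,13/4,7/2,4 } so 6157/2048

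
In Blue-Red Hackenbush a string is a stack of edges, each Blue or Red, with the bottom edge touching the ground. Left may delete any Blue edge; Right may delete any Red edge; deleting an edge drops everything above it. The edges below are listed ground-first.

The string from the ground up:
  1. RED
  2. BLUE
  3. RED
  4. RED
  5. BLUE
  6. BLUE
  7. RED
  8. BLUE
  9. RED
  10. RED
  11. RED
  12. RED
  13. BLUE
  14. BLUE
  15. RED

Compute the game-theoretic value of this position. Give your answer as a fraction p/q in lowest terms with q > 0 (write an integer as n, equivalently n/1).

-13043/16384

edge 1 of 15 (RED): { — | 0 } gives -1
edge 2 of 15 (BLUE): { -1 | 0 } gives -1/2
edge 3 of 15 (RED): { -1 | -1/2; 0 } gives -3/4
edge 4 of 15 (RED): { -1 | -3/4; -1/2; 0 } gives -7/8
edge 5 of 15 (BLUE): { -1; -7/8 | -3/4; -1/2; 0 } gives -13/16
edge 6 of 15 (BLUE): { -1; -7/8; -13/16 | -3/4; -1/2; 0 } gives -25/32
edge 7 of 15 (RED): { -1; -7/8; -13/16 | -25/32; -3/4; -1/2; 0 } gives -51/64
edge 8 of 15 (BLUE): { -1; -7/8; -13/16; -51/64 | -25/32; -3/4; -1/2; 0 } gives -101/128
edge 9 of 15 (RED): { -1; -7/8; -13/16; -51/64 | -101/128; -25/32; -3/4; -1/2; 0 } gives -203/256
edge 10 of 15 (RED): { -1; -7/8; -13/16; -51/64 | -203/256; -101/128; -25/32; -3/4; -1/2; 0 } gives -407/512
edge 11 of 15 (RED): { -1; -7/8; -13/16; -51/64 | -407/512; -203/256; -101/128; -25/32; -3/4; -1/2; 0 } gives -815/1024
edge 12 of 15 (RED): { -1; -7/8; -13/16; -51/64 | -815/1024; -407/512; -203/256; -101/128; -25/32; -3/4; -1/2; 0 } gives -1631/2048
edge 13 of 15 (BLUE): { -1; -7/8; -13/16; -51/64; -1631/2048 | -815/1024; -407/512; -203/256; -101/128; -25/32; -3/4; -1/2; 0 } gives -3261/4096
edge 14 of 15 (BLUE): { -1; -7/8; -13/16; -51/64; -1631/2048; -3261/4096 | -815/1024; -407/512; -203/256; -101/128; -25/32; -3/4; -1/2; 0 } gives -6521/8192
edge 15 of 15 (RED): { -1; -7/8; -13/16; -51/64; -1631/2048; -3261/4096 | -6521/8192; -815/1024; -407/512; -203/256; -101/128; -25/32; -3/4; -1/2; 0 } gives -13043/16384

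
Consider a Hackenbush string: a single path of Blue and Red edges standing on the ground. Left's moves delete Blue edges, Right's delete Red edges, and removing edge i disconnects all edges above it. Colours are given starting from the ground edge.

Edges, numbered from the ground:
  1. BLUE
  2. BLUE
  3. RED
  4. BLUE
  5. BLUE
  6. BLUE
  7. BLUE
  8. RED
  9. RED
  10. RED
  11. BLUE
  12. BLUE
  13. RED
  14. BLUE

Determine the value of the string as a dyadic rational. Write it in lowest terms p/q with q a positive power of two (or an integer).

Build val(s[:k]) for k = 1..14, string s = BLUE BLUE RED BLUE BLUE BLUE BLUE RED RED RED BLUE BLUE RED BLUE.
B: Left { 0 }, Right { (no moves) } => simplest 1
BB: Left { 0 1 }, Right { (no moves) } => simplest 2
BBR: Left { 0 1 }, Right { 2 } => simplest 3/2
BBRB: Left { 0 1 3/2 }, Right { 2 } => simplest 7/4
BBRBB: Left { 0 1 3/2 7/4 }, Right { 2 } => simplest 15/8
BBRBBB: Left { 0 1 3/2 7/4 15/8 }, Right { 2 } => simplest 31/16
BBRBBBB: Left { 0 1 3/2 7/4 15/8 31/16 }, Right { 2 } => simplest 63/32
BBRBBBBR: Left { 0 1 3/2 7/4 15/8 31/16 }, Right { 63/32 2 } => simplest 125/64
BBRBBBBRR: Left { 0 1 3/2 7/4 15/8 31/16 }, Right { 125/64 63/32 2 } => simplest 249/128
BBRBBBBRRR: Left { 0 1 3/2 7/4 15/8 31/16 }, Right { 249/128 125/64 63/32 2 } => simplest 497/256
BBRBBBBRRRB: Left { 0 1 3/2 7/4 15/8 31/16 497/256 }, Right { 249/128 125/64 63/32 2 } => simplest 995/512
BBRBBBBRRRBB: Left { 0 1 3/2 7/4 15/8 31/16 497/256 995/512 }, Right { 249/128 125/64 63/32 2 } => simplest 1991/1024
BBRBBBBRRRBBR: Left { 0 1 3/2 7/4 15/8 31/16 497/256 995/512 }, Right { 1991/1024 249/128 125/64 63/32 2 } => simplest 3981/2048
BBRBBBBRRRBBRB: Left { 0 1 3/2 7/4 15/8 31/16 497/256 995/512 3981/2048 }, Right { 1991/1024 249/128 125/64 63/32 2 } => simplest 7963/4096

7963/4096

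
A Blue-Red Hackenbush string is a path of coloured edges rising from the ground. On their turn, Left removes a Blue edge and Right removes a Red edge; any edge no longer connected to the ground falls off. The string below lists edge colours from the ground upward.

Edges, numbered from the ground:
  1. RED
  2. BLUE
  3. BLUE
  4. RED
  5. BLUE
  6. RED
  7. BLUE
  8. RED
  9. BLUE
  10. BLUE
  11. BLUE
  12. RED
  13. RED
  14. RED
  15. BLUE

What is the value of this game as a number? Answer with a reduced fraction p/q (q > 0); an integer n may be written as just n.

Prefix values for RED BLUE BLUE RED BLUE RED BLUE RED BLUE BLUE BLUE RED RED RED BLUE via {L|R} + simplicity:
1 of 15 · R · max L −∞ · min R 0 = -1
2 of 15 · RB · max L -1 · min R 0 = -1/2
3 of 15 · RBB · max L -1/2 · min R 0 = -1/4
4 of 15 · RBBR · max L -1/2 · min R -1/4 = -3/8
5 of 15 · RBBRB · max L -3/8 · min R -1/4 = -5/16
6 of 15 · RBBRBR · max L -3/8 · min R -5/16 = -11/32
7 of 15 · RBBRBRB · max L -11/32 · min R -5/16 = -21/64
8 of 15 · RBBRBRBR · max L -11/32 · min R -21/64 = -43/128
9 of 15 · RBBRBRBRB · max L -43/128 · min R -21/64 = -85/256
10 of 15 · RBBRBRBRBB · max L -85/256 · min R -21/64 = -169/512
11 of 15 · RBBRBRBRBBB · max L -169/512 · min R -21/64 = -337/1024
12 of 15 · RBBRBRBRBBBR · max L -169/512 · min R -337/1024 = -675/2048
13 of 15 · RBBRBRBRBBBRR · max L -169/512 · min R -675/2048 = -1351/4096
14 of 15 · RBBRBRBRBBBRRR · max L -169/512 · min R -1351/4096 = -2703/8192
15 of 15 · RBBRBRBRBBBRRRB · max L -2703/8192 · min R -1351/4096 = -5405/16384

-5405/16384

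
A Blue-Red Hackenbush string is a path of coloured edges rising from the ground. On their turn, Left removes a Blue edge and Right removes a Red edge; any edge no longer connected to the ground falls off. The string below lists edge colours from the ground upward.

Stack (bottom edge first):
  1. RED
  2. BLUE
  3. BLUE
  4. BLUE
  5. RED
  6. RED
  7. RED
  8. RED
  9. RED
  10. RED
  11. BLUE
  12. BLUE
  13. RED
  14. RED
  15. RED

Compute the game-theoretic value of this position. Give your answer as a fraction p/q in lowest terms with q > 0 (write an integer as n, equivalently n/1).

1 of 15 · R · max L −∞ · min R 0 → -1
2 of 15 · RB · max L -1 · min R 0 → -1/2
3 of 15 · RBB · max L -1/2 · min R 0 → -1/4
4 of 15 · RBBB · max L -1/4 · min R 0 → -1/8
5 of 15 · RBBBR · max L -1/4 · min R -1/8 → -3/16
6 of 15 · RBBBRR · max L -1/4 · min R -3/16 → -7/32
7 of 15 · RBBBRRR · max L -1/4 · min R -7/32 → -15/64
8 of 15 · RBBBRRRR · max L -1/4 · min R -15/64 → -31/128
9 of 15 · RBBBRRRRR · max L -1/4 · min R -31/128 → -63/256
10 of 15 · RBBBRRRRRR · max L -1/4 · min R -63/256 → -127/512
11 of 15 · RBBBRRRRRRB · max L -127/512 · min R -63/256 → -253/1024
12 of 15 · RBBBRRRRRRBB · max L -253/1024 · min R -63/256 → -505/2048
13 of 15 · RBBBRRRRRRBBR · max L -253/1024 · min R -505/2048 → -1011/4096
14 of 15 · RBBBRRRRRRBBRR · max L -253/1024 · min R -1011/4096 → -2023/8192
15 of 15 · RBBBRRRRRRBBRRR · max L -253/1024 · min R -2023/8192 → -4047/16384

-4047/16384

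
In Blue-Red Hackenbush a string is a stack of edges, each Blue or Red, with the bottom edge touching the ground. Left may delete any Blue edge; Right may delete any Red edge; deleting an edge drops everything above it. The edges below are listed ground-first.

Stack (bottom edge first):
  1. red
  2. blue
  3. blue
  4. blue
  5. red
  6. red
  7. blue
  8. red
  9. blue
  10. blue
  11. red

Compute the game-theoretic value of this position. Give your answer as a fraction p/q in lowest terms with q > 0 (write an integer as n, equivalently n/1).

-211/1024

Recurse on prefixes of the 11-edge string red blue blue blue red red blue red blue blue red:
1 of 11 · r · max L −∞ · min R 0 gives -1
2 of 11 · rb · max L -1 · min R 0 gives -1/2
3 of 11 · rbb · max L -1/2 · min R 0 gives -1/4
4 of 11 · rbbb · max L -1/4 · min R 0 gives -1/8
5 of 11 · rbbbr · max L -1/4 · min R -1/8 gives -3/16
6 of 11 · rbbbrr · max L -1/4 · min R -3/16 gives -7/32
7 of 11 · rbbbrrb · max L -7/32 · min R -3/16 gives -13/64
8 of 11 · rbbbrrbr · max L -7/32 · min R -13/64 gives -27/128
9 of 11 · rbbbrrbrb · max L -27/128 · min R -13/64 gives -53/256
10 of 11 · rbbbrrbrbb · max L -53/256 · min R -13/64 gives -105/512
11 of 11 · rbbbrrbrbbr · max L -53/256 · min R -105/512 gives -211/1024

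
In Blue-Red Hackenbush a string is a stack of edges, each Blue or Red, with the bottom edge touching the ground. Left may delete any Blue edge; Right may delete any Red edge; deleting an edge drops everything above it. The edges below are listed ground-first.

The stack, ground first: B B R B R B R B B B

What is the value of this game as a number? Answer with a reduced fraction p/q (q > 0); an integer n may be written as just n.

431/256

step 1: add B to get B; options L={ 0 } R={ none } ⇒ 1
step 2: add B to get BB; options L={ 0; 1 } R={ none } ⇒ 2
step 3: add R to get BBR; options L={ 0; 1 } R={ 2 } ⇒ 3/2
step 4: add B to get BBRB; options L={ 0; 1; 3/2 } R={ 2 } ⇒ 7/4
step 5: add R to get BBRBR; options L={ 0; 1; 3/2 } R={ 7/4; 2 } ⇒ 13/8
step 6: add B to get BBRBRB; options L={ 0; 1; 3/2; 13/8 } R={ 7/4; 2 } ⇒ 27/16
step 7: add R to get BBRBRBR; options L={ 0; 1; 3/2; 13/8 } R={ 27/16; 7/4; 2 } ⇒ 53/32
step 8: add B to get BBRBRBRB; options L={ 0; 1; 3/2; 13/8; 53/32 } R={ 27/16; 7/4; 2 } ⇒ 107/64
step 9: add B to get BBRBRBRBB; options L={ 0; 1; 3/2; 13/8; 53/32; 107/64 } R={ 27/16; 7/4; 2 } ⇒ 215/128
step 10: add B to get BBRBRBRBBB; options L={ 0; 1; 3/2; 13/8; 53/32; 107/64; 215/128 } R={ 27/16; 7/4; 2 } ⇒ 431/256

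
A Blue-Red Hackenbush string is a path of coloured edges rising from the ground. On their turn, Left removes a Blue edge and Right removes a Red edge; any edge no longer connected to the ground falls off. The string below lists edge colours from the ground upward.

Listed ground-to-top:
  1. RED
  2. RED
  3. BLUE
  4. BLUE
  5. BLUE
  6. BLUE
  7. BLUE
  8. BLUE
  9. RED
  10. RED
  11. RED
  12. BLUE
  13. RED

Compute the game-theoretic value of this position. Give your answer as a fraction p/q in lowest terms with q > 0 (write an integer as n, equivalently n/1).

Prefix values for RED RED BLUE BLUE BLUE BLUE BLUE BLUE RED RED RED BLUE RED via {L|R} + simplicity:
g_1 [R]  L=[·]  R=[0]  -> -1
g_2 [RR]  L=[·]  R=[-1,0]  -> -2
g_3 [RRB]  L=[-2]  R=[-1,0]  -> -3/2
g_4 [RRBB]  L=[-2,-3/2]  R=[-1,0]  -> -5/4
g_5 [RRBBB]  L=[-2,-3/2,-5/4]  R=[-1,0]  -> -9/8
g_6 [RRBBBB]  L=[-2,-3/2,-5/4,-9/8]  R=[-1,0]  -> -17/16
g_7 [RRBBBBB]  L=[-2,-3/2,-5/4,-9/8,-17/16]  R=[-1,0]  -> -33/32
g_8 [RRBBBBBB]  L=[-2,-3/2,-5/4,-9/8,-17/16,-33/32]  R=[-1,0]  -> -65/64
g_9 [RRBBBBBBR]  L=[-2,-3/2,-5/4,-9/8,-17/16,-33/32]  R=[-65/64,-1,0]  -> -131/128
g_10 [RRBBBBBBRR]  L=[-2,-3/2,-5/4,-9/8,-17/16,-33/32]  R=[-131/128,-65/64,-1,0]  -> -263/256
g_11 [RRBBBBBBRRR]  L=[-2,-3/2,-5/4,-9/8,-17/16,-33/32]  R=[-263/256,-131/128,-65/64,-1,0]  -> -527/512
g_12 [RRBBBBBBRRRB]  L=[-2,-3/2,-5/4,-9/8,-17/16,-33/32,-527/512]  R=[-263/256,-131/128,-65/64,-1,0]  -> -1053/1024
g_13 [RRBBBBBBRRRBR]  L=[-2,-3/2,-5/4,-9/8,-17/16,-33/32,-527/512]  R=[-1053/1024,-263/256,-131/128,-65/64,-1,0]  -> -2107/2048

-2107/2048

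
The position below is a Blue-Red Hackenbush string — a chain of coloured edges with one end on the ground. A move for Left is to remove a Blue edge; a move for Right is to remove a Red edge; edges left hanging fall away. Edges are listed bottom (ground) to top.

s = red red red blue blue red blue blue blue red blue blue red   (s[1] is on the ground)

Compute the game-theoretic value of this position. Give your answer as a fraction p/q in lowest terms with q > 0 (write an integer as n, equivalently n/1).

v_1 [r]  L=[∅]  R=[0]  => -1
v_2 [rr]  L=[∅]  R=[-1; 0]  => -2
v_3 [rrr]  L=[∅]  R=[-2; -1; 0]  => -3
v_4 [rrrb]  L=[-3]  R=[-2; -1; 0]  => -5/2
v_5 [rrrbb]  L=[-3; -5/2]  R=[-2; -1; 0]  => -9/4
v_6 [rrrbbr]  L=[-3; -5/2]  R=[-9/4; -2; -1; 0]  => -19/8
v_7 [rrrbbrb]  L=[-3; -5/2; -19/8]  R=[-9/4; -2; -1; 0]  => -37/16
v_8 [rrrbbrbb]  L=[-3; -5/2; -19/8; -37/16]  R=[-9/4; -2; -1; 0]  => -73/32
v_9 [rrrbbrbbb]  L=[-3; -5/2; -19/8; -37/16; -73/32]  R=[-9/4; -2; -1; 0]  => -145/64
v_10 [rrrbbrbbbr]  L=[-3; -5/2; -19/8; -37/16; -73/32]  R=[-145/64; -9/4; -2; -1; 0]  => -291/128
v_11 [rrrbbrbbbrb]  L=[-3; -5/2; -19/8; -37/16; -73/32; -291/128]  R=[-145/64; -9/4; -2; -1; 0]  => -581/256
v_12 [rrrbbrbbbrbb]  L=[-3; -5/2; -19/8; -37/16; -73/32; -291/128; -581/256]  R=[-145/64; -9/4; -2; -1; 0]  => -1161/512
v_13 [rrrbbrbbbrbbr]  L=[-3; -5/2; -19/8; -37/16; -73/32; -291/128; -581/256]  R=[-1161/512; -145/64; -9/4; -2; -1; 0]  => -2323/1024

-2323/1024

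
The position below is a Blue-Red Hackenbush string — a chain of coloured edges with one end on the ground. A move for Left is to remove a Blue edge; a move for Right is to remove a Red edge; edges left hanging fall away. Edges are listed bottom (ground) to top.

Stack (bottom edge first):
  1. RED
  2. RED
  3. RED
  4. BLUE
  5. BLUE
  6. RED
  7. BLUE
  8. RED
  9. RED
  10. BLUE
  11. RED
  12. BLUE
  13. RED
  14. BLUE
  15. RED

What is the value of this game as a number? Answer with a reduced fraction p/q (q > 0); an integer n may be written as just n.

val(R) = { ∅ | 0 } -> -1
val(RR) = { ∅ | -1,0 } -> -2
val(RRR) = { ∅ | -2,-1,0 } -> -3
val(RRRB) = { -3 | -2,-1,0 } -> -5/2
val(RRRBB) = { -3,-5/2 | -2,-1,0 } -> -9/4
val(RRRBBR) = { -3,-5/2 | -9/4,-2,-1,0 } -> -19/8
val(RRRBBRB) = { -3,-5/2,-19/8 | -9/4,-2,-1,0 } -> -37/16
val(RRRBBRBR) = { -3,-5/2,-19/8 | -37/16,-9/4,-2,-1,0 } -> -75/32
val(RRRBBRBRR) = { -3,-5/2,-19/8 | -75/32,-37/16,-9/4,-2,-1,0 } -> -151/64
val(RRRBBRBRRB) = { -3,-5/2,-19/8,-151/64 | -75/32,-37/16,-9/4,-2,-1,0 } -> -301/128
val(RRRBBRBRRBR) = { -3,-5/2,-19/8,-151/64 | -301/128,-75/32,-37/16,-9/4,-2,-1,0 } -> -603/256
val(RRRBBRBRRBRB) = { -3,-5/2,-19/8,-151/64,-603/256 | -301/128,-75/32,-37/16,-9/4,-2,-1,0 } -> -1205/512
val(RRRBBRBRRBRBR) = { -3,-5/2,-19/8,-151/64,-603/256 | -1205/512,-301/128,-75/32,-37/16,-9/4,-2,-1,0 } -> -2411/1024
val(RRRBBRBRRBRBRB) = { -3,-5/2,-19/8,-151/64,-603/256,-2411/1024 | -1205/512,-301/128,-75/32,-37/16,-9/4,-2,-1,0 } -> -4821/2048
val(RRRBBRBRRBRBRBR) = { -3,-5/2,-19/8,-151/64,-603/256,-2411/1024 | -4821/2048,-1205/512,-301/128,-75/32,-37/16,-9/4,-2,-1,0 } -> -9643/4096

-9643/4096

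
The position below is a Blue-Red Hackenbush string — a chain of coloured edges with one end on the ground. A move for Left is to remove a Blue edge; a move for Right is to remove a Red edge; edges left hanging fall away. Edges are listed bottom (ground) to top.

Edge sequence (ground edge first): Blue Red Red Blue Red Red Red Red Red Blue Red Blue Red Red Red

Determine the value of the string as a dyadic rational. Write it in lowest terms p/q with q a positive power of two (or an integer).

Recurse on prefixes of the 15-edge string Blue Red Red Blue Red Red Red Red Red Blue Red Blue Red Red Red:
v(B) = { 0 | (no moves) } = 1
v(BR) = { 0 | 1 } = 1/2
v(BRR) = { 0 | 1/2; 1 } = 1/4
v(BRRB) = { 0; 1/4 | 1/2; 1 } = 3/8
v(BRRBR) = { 0; 1/4 | 3/8; 1/2; 1 } = 5/16
v(BRRBRR) = { 0; 1/4 | 5/16; 3/8; 1/2; 1 } = 9/32
v(BRRBRRR) = { 0; 1/4 | 9/32; 5/16; 3/8; 1/2; 1 } = 17/64
v(BRRBRRRR) = { 0; 1/4 | 17/64; 9/32; 5/16; 3/8; 1/2; 1 } = 33/128
v(BRRBRRRRR) = { 0; 1/4 | 33/128; 17/64; 9/32; 5/16; 3/8; 1/2; 1 } = 65/256
v(BRRBRRRRRB) = { 0; 1/4; 65/256 | 33/128; 17/64; 9/32; 5/16; 3/8; 1/2; 1 } = 131/512
v(BRRBRRRRRBR) = { 0; 1/4; 65/256 | 131/512; 33/128; 17/64; 9/32; 5/16; 3/8; 1/2; 1 } = 261/1024
v(BRRBRRRRRBRB) = { 0; 1/4; 65/256; 261/1024 | 131/512; 33/128; 17/64; 9/32; 5/16; 3/8; 1/2; 1 } = 523/2048
v(BRRBRRRRRBRBR) = { 0; 1/4; 65/256; 261/1024 | 523/2048; 131/512; 33/128; 17/64; 9/32; 5/16; 3/8; 1/2; 1 } = 1045/4096
v(BRRBRRRRRBRBRR) = { 0; 1/4; 65/256; 261/1024 | 1045/4096; 523/2048; 131/512; 33/128; 17/64; 9/32; 5/16; 3/8; 1/2; 1 } = 2089/8192
v(BRRBRRRRRBRBRRR) = { 0; 1/4; 65/256; 261/1024 | 2089/8192; 1045/4096; 523/2048; 131/512; 33/128; 17/64; 9/32; 5/16; 3/8; 1/2; 1 } = 4177/16384

4177/16384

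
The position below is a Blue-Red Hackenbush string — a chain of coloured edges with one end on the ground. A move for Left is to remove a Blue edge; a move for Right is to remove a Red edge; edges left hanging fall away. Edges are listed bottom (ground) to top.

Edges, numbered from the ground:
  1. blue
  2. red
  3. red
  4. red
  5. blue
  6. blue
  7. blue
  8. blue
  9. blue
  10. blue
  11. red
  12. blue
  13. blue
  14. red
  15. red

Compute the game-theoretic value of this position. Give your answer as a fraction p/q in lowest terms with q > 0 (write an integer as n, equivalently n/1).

b: Left { 0 }, Right { none } gives simplest 1
br: Left { 0 }, Right { 1 } gives simplest 1/2
brr: Left { 0 }, Right { 1/2 1 } gives simplest 1/4
brrr: Left { 0 }, Right { 1/4 1/2 1 } gives simplest 1/8
brrrb: Left { 0 1/8 }, Right { 1/4 1/2 1 } gives simplest 3/16
brrrbb: Left { 0 1/8 3/16 }, Right { 1/4 1/2 1 } gives simplest 7/32
brrrbbb: Left { 0 1/8 3/16 7/32 }, Right { 1/4 1/2 1 } gives simplest 15/64
brrrbbbb: Left { 0 1/8 3/16 7/32 15/64 }, Right { 1/4 1/2 1 } gives simplest 31/128
brrrbbbbb: Left { 0 1/8 3/16 7/32 15/64 31/128 }, Right { 1/4 1/2 1 } gives simplest 63/256
brrrbbbbbb: Left { 0 1/8 3/16 7/32 15/64 31/128 63/256 }, Right { 1/4 1/2 1 } gives simplest 127/512
brrrbbbbbbr: Left { 0 1/8 3/16 7/32 15/64 31/128 63/256 }, Right { 127/512 1/4 1/2 1 } gives simplest 253/1024
brrrbbbbbbrb: Left { 0 1/8 3/16 7/32 15/64 31/128 63/256 253/1024 }, Right { 127/512 1/4 1/2 1 } gives simplest 507/2048
brrrbbbbbbrbb: Left { 0 1/8 3/16 7/32 15/64 31/128 63/256 253/1024 507/2048 }, Right { 127/512 1/4 1/2 1 } gives simplest 1015/4096
brrrbbbbbbrbbr: Left { 0 1/8 3/16 7/32 15/64 31/128 63/256 253/1024 507/2048 }, Right { 1015/4096 127/512 1/4 1/2 1 } gives simplest 2029/8192
brrrbbbbbbrbbrr: Left { 0 1/8 3/16 7/32 15/64 31/128 63/256 253/1024 507/2048 }, Right { 2029/8192 1015/4096 127/512 1/4 1/2 1 } gives simplest 4057/16384

4057/16384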